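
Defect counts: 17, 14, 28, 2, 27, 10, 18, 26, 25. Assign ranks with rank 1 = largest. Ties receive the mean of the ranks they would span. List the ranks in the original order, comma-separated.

Sorted (descending): 28, 27, 26, 25, 18, 17, 14, 10, 2
No ties — each value takes its position as its rank.

6, 7, 1, 9, 2, 8, 5, 3, 4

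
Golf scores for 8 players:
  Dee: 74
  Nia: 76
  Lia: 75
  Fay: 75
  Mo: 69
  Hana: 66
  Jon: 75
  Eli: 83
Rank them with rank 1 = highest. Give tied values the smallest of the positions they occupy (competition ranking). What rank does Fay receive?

3

Sorted (descending): 83, 76, 75, 75, 75, 74, 69, 66
The 3 values of 75 occupy positions 3–5 → each gets rank 3.
Fay has value 75 → rank 3.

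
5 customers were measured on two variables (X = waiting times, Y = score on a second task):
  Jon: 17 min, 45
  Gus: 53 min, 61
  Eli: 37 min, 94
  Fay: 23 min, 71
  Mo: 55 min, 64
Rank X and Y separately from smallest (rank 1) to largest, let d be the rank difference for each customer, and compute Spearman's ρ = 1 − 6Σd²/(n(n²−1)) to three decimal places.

0.200

Ranks of variable 1: 1, 4, 3, 2, 5
Ranks of variable 2: 1, 2, 5, 4, 3
d = r₁ − r₂: 0, 2, -2, -2, 2
d²: 0, 4, 4, 4, 4; Σd² = 16
ρ = 1 − 6·16/(5·24) = 1 − 96/120 = 0.200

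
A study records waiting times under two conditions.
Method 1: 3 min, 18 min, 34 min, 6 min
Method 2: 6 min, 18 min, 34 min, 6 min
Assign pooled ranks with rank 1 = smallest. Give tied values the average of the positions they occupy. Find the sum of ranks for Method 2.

19

Sorted (ascending): 3, 6, 6, 6, 18, 18, 34, 34
The 3 values of 6 occupy positions 2–4 → average rank 3.
The 2 values of 18 occupy positions 5–6 → average rank (5+6)/2 = 5.5.
The 2 values of 34 occupy positions 7–8 → average rank (7+8)/2 = 7.5.
Method 2 values → pooled ranks: 6→3, 18→5.5, 34→7.5, 6→3
Rank sum = 3 + 5.5 + 7.5 + 3 = 19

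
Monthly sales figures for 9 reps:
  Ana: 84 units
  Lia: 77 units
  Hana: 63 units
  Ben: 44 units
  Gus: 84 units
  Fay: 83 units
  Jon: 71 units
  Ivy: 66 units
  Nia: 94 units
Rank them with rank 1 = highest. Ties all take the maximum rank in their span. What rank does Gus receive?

3

Sorted (descending): 94, 84, 84, 83, 77, 71, 66, 63, 44
The 2 values of 84 occupy positions 2–3 → each gets rank 3.
Gus has value 84 units → rank 3.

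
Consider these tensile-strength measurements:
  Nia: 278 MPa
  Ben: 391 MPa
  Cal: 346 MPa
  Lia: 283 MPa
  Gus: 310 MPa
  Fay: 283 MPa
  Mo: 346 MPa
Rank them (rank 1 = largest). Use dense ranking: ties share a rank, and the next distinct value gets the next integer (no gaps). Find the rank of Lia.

4

Sorted (descending): 391, 346, 346, 310, 283, 283, 278
The 2 values of 346 share dense rank 2.
The 2 values of 283 share dense rank 4.
Remaining distinct values take the next consecutive integers.
Lia has value 283 MPa → rank 4.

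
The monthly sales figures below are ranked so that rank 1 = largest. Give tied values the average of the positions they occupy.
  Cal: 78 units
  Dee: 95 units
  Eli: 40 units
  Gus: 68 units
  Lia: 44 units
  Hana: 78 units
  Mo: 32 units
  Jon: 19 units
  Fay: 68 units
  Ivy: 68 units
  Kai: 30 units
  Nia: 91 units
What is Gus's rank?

6

Sorted (descending): 95, 91, 78, 78, 68, 68, 68, 44, 40, 32, 30, 19
The 2 values of 78 occupy positions 3–4 → average rank (3+4)/2 = 3.5.
The 3 values of 68 occupy positions 5–7 → average rank 6.
Gus has value 68 units → rank 6.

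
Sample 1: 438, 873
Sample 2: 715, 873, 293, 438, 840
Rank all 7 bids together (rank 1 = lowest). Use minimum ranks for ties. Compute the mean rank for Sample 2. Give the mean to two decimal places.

Sorted (ascending): 293, 438, 438, 715, 840, 873, 873
The 2 values of 438 occupy positions 2–3 → each gets rank 2.
The 2 values of 873 occupy positions 6–7 → each gets rank 6.
Sample 2 values → pooled ranks: 715→4, 873→6, 293→1, 438→2, 840→5
Mean rank = (4 + 6 + 1 + 2 + 5) / 5 = 3.60

3.60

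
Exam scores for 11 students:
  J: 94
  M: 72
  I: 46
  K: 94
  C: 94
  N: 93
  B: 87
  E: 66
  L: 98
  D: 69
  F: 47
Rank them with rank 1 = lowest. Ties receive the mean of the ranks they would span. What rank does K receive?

9

Sorted (ascending): 46, 47, 66, 69, 72, 87, 93, 94, 94, 94, 98
The 3 values of 94 occupy positions 8–10 → average rank 9.
K has value 94 → rank 9.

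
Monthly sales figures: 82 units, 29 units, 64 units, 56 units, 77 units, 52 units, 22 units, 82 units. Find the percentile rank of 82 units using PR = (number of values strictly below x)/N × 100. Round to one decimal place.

N = 8.
Strictly below 82: 6. Equal to 82: 2.
PR = 6/8 × 100 = 75.0

75.0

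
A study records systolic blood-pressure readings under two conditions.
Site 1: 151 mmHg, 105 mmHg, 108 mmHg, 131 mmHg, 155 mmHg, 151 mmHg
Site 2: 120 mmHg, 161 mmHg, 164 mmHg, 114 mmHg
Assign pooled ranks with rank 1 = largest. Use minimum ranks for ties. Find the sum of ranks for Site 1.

36

Sorted (descending): 164, 161, 155, 151, 151, 131, 120, 114, 108, 105
The 2 values of 151 occupy positions 4–5 → each gets rank 4.
Site 1 values → pooled ranks: 151→4, 105→10, 108→9, 131→6, 155→3, 151→4
Rank sum = 4 + 10 + 9 + 6 + 3 + 4 = 36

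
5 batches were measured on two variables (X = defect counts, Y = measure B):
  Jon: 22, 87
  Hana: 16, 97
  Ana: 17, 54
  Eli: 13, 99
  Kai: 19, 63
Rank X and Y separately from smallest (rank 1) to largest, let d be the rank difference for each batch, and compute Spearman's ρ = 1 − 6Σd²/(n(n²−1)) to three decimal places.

-0.600

Ranks of variable 1: 5, 2, 3, 1, 4
Ranks of variable 2: 3, 4, 1, 5, 2
d = r₁ − r₂: 2, -2, 2, -4, 2
d²: 4, 4, 4, 16, 4; Σd² = 32
ρ = 1 − 6·32/(5·24) = 1 − 192/120 = -0.600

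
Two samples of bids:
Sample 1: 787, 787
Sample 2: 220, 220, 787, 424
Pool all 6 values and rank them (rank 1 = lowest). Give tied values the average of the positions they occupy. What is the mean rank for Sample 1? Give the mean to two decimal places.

5.00

Sorted (ascending): 220, 220, 424, 787, 787, 787
The 2 values of 220 occupy positions 1–2 → average rank (1+2)/2 = 1.5.
The 3 values of 787 occupy positions 4–6 → average rank 5.
Sample 1 values → pooled ranks: 787→5, 787→5
Mean rank = (5 + 5) / 2 = 5.00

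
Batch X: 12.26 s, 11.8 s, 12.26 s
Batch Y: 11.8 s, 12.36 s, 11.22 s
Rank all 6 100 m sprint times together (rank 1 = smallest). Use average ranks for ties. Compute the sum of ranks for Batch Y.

Sorted (ascending): 11.22, 11.8, 11.8, 12.26, 12.26, 12.36
The 2 values of 11.8 occupy positions 2–3 → average rank (2+3)/2 = 2.5.
The 2 values of 12.26 occupy positions 4–5 → average rank (4+5)/2 = 4.5.
Batch Y values → pooled ranks: 11.8→2.5, 12.36→6, 11.22→1
Rank sum = 2.5 + 6 + 1 = 9.5

9.5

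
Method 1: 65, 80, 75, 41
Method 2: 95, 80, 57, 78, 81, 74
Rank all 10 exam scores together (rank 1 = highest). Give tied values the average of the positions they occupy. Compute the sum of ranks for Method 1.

27.5

Sorted (descending): 95, 81, 80, 80, 78, 75, 74, 65, 57, 41
The 2 values of 80 occupy positions 3–4 → average rank (3+4)/2 = 3.5.
Method 1 values → pooled ranks: 65→8, 80→3.5, 75→6, 41→10
Rank sum = 8 + 3.5 + 6 + 10 = 27.5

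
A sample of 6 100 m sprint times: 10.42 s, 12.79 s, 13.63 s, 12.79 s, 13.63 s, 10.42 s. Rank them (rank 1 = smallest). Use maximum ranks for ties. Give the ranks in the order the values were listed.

2, 4, 6, 4, 6, 2

Sorted (ascending): 10.42, 10.42, 12.79, 12.79, 13.63, 13.63
The 2 values of 10.42 occupy positions 1–2 → each gets rank 2.
The 2 values of 12.79 occupy positions 3–4 → each gets rank 4.
The 2 values of 13.63 occupy positions 5–6 → each gets rank 6.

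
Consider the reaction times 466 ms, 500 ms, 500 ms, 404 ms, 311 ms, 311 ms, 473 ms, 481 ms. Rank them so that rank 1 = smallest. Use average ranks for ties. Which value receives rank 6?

Sorted (ascending): 311, 311, 404, 466, 473, 481, 500, 500
The 2 values of 311 occupy positions 1–2 → average rank (1+2)/2 = 1.5.
The 2 values of 500 occupy positions 7–8 → average rank (7+8)/2 = 7.5.
Rank 6 → value 481.

481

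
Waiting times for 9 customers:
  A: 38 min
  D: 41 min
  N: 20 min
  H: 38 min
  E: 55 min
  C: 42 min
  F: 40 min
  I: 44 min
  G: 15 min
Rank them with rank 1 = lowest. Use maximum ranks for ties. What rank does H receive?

Sorted (ascending): 15, 20, 38, 38, 40, 41, 42, 44, 55
The 2 values of 38 occupy positions 3–4 → each gets rank 4.
H has value 38 min → rank 4.

4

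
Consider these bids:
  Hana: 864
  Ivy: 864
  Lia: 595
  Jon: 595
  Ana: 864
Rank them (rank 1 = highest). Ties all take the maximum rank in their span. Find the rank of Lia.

Sorted (descending): 864, 864, 864, 595, 595
The 3 values of 864 occupy positions 1–3 → each gets rank 3.
The 2 values of 595 occupy positions 4–5 → each gets rank 5.
Lia has value 595 → rank 5.

5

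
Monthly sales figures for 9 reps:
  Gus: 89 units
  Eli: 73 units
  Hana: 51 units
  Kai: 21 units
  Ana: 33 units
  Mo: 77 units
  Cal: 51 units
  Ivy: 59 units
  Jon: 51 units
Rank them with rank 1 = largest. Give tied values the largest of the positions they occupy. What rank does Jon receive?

Sorted (descending): 89, 77, 73, 59, 51, 51, 51, 33, 21
The 3 values of 51 occupy positions 5–7 → each gets rank 7.
Jon has value 51 units → rank 7.

7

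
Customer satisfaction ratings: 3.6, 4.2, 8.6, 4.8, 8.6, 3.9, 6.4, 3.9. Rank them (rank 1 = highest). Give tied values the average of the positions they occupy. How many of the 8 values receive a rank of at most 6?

Sorted (descending): 8.6, 8.6, 6.4, 4.8, 4.2, 3.9, 3.9, 3.6
The 2 values of 8.6 occupy positions 1–2 → average rank (1+2)/2 = 1.5.
The 2 values of 3.9 occupy positions 6–7 → average rank (6+7)/2 = 6.5.
Ranks ≤ 6: {1.5, 1.5, 3, 4, 5} → 5 values.

5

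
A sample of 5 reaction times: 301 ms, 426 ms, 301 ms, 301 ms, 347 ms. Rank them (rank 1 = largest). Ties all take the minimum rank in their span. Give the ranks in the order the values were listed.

3, 1, 3, 3, 2

Sorted (descending): 426, 347, 301, 301, 301
The 3 values of 301 occupy positions 3–5 → each gets rank 3.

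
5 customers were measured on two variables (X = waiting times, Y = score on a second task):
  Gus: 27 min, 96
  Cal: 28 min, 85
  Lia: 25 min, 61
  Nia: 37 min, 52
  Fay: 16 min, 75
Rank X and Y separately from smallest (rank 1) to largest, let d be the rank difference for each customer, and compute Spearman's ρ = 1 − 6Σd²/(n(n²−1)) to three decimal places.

-0.200

Ranks of variable 1: 3, 4, 2, 5, 1
Ranks of variable 2: 5, 4, 2, 1, 3
d = r₁ − r₂: -2, 0, 0, 4, -2
d²: 4, 0, 0, 16, 4; Σd² = 24
ρ = 1 − 6·24/(5·24) = 1 − 144/120 = -0.200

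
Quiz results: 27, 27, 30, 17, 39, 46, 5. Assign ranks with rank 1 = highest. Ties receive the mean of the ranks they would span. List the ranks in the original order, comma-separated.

4.5, 4.5, 3, 6, 2, 1, 7

Sorted (descending): 46, 39, 30, 27, 27, 17, 5
The 2 values of 27 occupy positions 4–5 → average rank (4+5)/2 = 4.5.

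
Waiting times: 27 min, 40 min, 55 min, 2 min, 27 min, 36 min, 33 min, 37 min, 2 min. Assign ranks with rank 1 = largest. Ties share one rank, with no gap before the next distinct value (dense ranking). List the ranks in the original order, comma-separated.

6, 2, 1, 7, 6, 4, 5, 3, 7

Sorted (descending): 55, 40, 37, 36, 33, 27, 27, 2, 2
The 2 values of 27 share dense rank 6.
The 2 values of 2 share dense rank 7.
Remaining distinct values take the next consecutive integers.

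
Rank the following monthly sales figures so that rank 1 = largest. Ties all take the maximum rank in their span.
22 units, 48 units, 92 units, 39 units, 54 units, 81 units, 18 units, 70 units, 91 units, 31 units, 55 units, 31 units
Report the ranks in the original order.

Sorted (descending): 92, 91, 81, 70, 55, 54, 48, 39, 31, 31, 22, 18
The 2 values of 31 occupy positions 9–10 → each gets rank 10.

11, 7, 1, 8, 6, 3, 12, 4, 2, 10, 5, 10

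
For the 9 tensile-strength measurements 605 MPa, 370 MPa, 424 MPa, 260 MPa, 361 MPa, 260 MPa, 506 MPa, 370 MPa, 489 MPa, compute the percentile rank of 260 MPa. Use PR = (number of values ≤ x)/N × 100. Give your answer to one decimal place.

N = 9.
Strictly below 260: 0. Equal to 260: 2.
PR = 2/9 × 100 = 22.2

22.2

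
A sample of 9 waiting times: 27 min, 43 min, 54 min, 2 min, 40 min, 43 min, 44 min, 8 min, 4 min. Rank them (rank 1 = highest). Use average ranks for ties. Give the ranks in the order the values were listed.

Sorted (descending): 54, 44, 43, 43, 40, 27, 8, 4, 2
The 2 values of 43 occupy positions 3–4 → average rank (3+4)/2 = 3.5.

6, 3.5, 1, 9, 5, 3.5, 2, 7, 8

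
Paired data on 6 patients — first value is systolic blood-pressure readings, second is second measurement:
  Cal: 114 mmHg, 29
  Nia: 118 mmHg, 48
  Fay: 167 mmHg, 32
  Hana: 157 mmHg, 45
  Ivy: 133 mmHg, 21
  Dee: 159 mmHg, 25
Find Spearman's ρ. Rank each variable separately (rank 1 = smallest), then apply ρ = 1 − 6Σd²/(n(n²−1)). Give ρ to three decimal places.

Ranks of variable 1: 1, 2, 6, 4, 3, 5
Ranks of variable 2: 3, 6, 4, 5, 1, 2
d = r₁ − r₂: -2, -4, 2, -1, 2, 3
d²: 4, 16, 4, 1, 4, 9; Σd² = 38
ρ = 1 − 6·38/(6·35) = 1 − 228/210 = -0.086

-0.086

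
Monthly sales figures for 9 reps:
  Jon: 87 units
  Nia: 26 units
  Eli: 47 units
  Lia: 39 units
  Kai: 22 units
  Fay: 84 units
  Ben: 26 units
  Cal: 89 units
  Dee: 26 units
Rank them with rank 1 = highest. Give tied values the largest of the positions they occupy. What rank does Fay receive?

Sorted (descending): 89, 87, 84, 47, 39, 26, 26, 26, 22
The 3 values of 26 occupy positions 6–8 → each gets rank 8.
Fay has value 84 units → rank 3.

3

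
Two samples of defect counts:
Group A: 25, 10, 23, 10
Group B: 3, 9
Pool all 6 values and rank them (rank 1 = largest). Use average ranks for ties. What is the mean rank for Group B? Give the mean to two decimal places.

5.50

Sorted (descending): 25, 23, 10, 10, 9, 3
The 2 values of 10 occupy positions 3–4 → average rank (3+4)/2 = 3.5.
Group B values → pooled ranks: 3→6, 9→5
Mean rank = (6 + 5) / 2 = 5.50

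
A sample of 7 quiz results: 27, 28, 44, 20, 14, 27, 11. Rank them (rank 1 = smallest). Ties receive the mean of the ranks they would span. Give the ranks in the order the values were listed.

Sorted (ascending): 11, 14, 20, 27, 27, 28, 44
The 2 values of 27 occupy positions 4–5 → average rank (4+5)/2 = 4.5.

4.5, 6, 7, 3, 2, 4.5, 1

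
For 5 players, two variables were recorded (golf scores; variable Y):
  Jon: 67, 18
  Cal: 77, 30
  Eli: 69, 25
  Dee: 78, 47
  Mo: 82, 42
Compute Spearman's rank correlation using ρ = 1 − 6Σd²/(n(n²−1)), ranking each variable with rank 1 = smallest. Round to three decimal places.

Ranks of variable 1: 1, 3, 2, 4, 5
Ranks of variable 2: 1, 3, 2, 5, 4
d = r₁ − r₂: 0, 0, 0, -1, 1
d²: 0, 0, 0, 1, 1; Σd² = 2
ρ = 1 − 6·2/(5·24) = 1 − 12/120 = 0.900

0.900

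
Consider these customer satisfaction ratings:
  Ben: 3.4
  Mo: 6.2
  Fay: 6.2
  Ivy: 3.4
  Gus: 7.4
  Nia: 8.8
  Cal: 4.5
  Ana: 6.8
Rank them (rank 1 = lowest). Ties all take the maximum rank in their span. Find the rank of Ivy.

Sorted (ascending): 3.4, 3.4, 4.5, 6.2, 6.2, 6.8, 7.4, 8.8
The 2 values of 3.4 occupy positions 1–2 → each gets rank 2.
The 2 values of 6.2 occupy positions 4–5 → each gets rank 5.
Ivy has value 3.4 → rank 2.

2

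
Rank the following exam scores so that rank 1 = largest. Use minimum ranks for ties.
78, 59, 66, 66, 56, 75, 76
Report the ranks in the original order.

1, 6, 4, 4, 7, 3, 2

Sorted (descending): 78, 76, 75, 66, 66, 59, 56
The 2 values of 66 occupy positions 4–5 → each gets rank 4.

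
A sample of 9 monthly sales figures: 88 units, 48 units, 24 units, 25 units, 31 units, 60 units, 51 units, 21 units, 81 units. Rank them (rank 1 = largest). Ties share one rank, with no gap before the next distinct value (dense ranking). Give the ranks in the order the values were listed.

Sorted (descending): 88, 81, 60, 51, 48, 31, 25, 24, 21
No ties — each value takes its position as its rank.

1, 5, 8, 7, 6, 3, 4, 9, 2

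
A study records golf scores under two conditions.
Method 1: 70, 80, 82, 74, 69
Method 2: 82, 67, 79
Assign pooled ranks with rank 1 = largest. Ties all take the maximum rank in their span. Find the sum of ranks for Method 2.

Sorted (descending): 82, 82, 80, 79, 74, 70, 69, 67
The 2 values of 82 occupy positions 1–2 → each gets rank 2.
Method 2 values → pooled ranks: 82→2, 67→8, 79→4
Rank sum = 2 + 8 + 4 = 14

14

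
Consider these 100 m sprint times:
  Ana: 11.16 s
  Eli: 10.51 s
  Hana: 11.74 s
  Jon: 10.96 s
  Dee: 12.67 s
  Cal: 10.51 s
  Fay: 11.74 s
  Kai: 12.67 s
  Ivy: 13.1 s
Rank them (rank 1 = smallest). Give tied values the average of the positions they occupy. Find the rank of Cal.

1.5

Sorted (ascending): 10.51, 10.51, 10.96, 11.16, 11.74, 11.74, 12.67, 12.67, 13.1
The 2 values of 10.51 occupy positions 1–2 → average rank (1+2)/2 = 1.5.
The 2 values of 11.74 occupy positions 5–6 → average rank (5+6)/2 = 5.5.
The 2 values of 12.67 occupy positions 7–8 → average rank (7+8)/2 = 7.5.
Cal has value 10.51 s → rank 1.5.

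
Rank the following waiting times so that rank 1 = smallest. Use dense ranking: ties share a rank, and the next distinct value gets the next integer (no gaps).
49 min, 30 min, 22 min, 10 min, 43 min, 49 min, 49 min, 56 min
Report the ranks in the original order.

Sorted (ascending): 10, 22, 30, 43, 49, 49, 49, 56
The 3 values of 49 share dense rank 5.
Remaining distinct values take the next consecutive integers.

5, 3, 2, 1, 4, 5, 5, 6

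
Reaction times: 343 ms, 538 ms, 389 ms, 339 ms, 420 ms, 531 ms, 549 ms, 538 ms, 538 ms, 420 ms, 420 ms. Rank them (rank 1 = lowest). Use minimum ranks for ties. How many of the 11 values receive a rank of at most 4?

Sorted (ascending): 339, 343, 389, 420, 420, 420, 531, 538, 538, 538, 549
The 3 values of 420 occupy positions 4–6 → each gets rank 4.
The 3 values of 538 occupy positions 8–10 → each gets rank 8.
Ranks ≤ 4: {1, 2, 3, 4, 4, 4} → 6 values.

6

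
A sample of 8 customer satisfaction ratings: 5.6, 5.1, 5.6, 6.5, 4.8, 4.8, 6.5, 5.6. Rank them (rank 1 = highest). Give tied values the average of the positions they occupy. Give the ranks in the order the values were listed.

Sorted (descending): 6.5, 6.5, 5.6, 5.6, 5.6, 5.1, 4.8, 4.8
The 2 values of 6.5 occupy positions 1–2 → average rank (1+2)/2 = 1.5.
The 3 values of 5.6 occupy positions 3–5 → average rank 4.
The 2 values of 4.8 occupy positions 7–8 → average rank (7+8)/2 = 7.5.

4, 6, 4, 1.5, 7.5, 7.5, 1.5, 4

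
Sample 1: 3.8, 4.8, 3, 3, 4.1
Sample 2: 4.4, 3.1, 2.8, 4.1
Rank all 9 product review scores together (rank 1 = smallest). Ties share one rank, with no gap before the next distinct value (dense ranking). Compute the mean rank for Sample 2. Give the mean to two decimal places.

Sorted (ascending): 2.8, 3, 3, 3.1, 3.8, 4.1, 4.1, 4.4, 4.8
The 2 values of 3 share dense rank 2.
The 2 values of 4.1 share dense rank 5.
Remaining distinct values take the next consecutive integers.
Sample 2 values → pooled ranks: 4.4→6, 3.1→3, 2.8→1, 4.1→5
Mean rank = (6 + 3 + 1 + 5) / 4 = 3.75

3.75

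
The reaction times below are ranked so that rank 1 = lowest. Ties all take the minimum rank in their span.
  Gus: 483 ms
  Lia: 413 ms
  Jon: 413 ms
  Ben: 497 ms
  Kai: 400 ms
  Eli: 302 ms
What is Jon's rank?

3

Sorted (ascending): 302, 400, 413, 413, 483, 497
The 2 values of 413 occupy positions 3–4 → each gets rank 3.
Jon has value 413 ms → rank 3.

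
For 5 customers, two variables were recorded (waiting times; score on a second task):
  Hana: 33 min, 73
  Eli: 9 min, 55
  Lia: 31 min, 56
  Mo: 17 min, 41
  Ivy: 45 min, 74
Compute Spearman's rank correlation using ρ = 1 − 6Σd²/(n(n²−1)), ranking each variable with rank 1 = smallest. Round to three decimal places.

0.900

Ranks of variable 1: 4, 1, 3, 2, 5
Ranks of variable 2: 4, 2, 3, 1, 5
d = r₁ − r₂: 0, -1, 0, 1, 0
d²: 0, 1, 0, 1, 0; Σd² = 2
ρ = 1 − 6·2/(5·24) = 1 − 12/120 = 0.900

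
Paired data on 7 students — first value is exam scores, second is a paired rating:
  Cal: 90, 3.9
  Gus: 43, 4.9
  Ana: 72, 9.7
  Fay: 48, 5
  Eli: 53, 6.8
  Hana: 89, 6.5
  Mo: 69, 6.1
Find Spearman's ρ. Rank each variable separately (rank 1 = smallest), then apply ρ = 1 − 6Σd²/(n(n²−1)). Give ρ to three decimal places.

0.071

Ranks of variable 1: 7, 1, 5, 2, 3, 6, 4
Ranks of variable 2: 1, 2, 7, 3, 6, 5, 4
d = r₁ − r₂: 6, -1, -2, -1, -3, 1, 0
d²: 36, 1, 4, 1, 9, 1, 0; Σd² = 52
ρ = 1 − 6·52/(7·48) = 1 − 312/336 = 0.071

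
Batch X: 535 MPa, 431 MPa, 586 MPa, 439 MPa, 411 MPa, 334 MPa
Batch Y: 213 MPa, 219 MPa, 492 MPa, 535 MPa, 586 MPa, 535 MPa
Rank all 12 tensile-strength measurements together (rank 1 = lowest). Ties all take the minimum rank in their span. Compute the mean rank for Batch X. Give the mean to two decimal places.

Sorted (ascending): 213, 219, 334, 411, 431, 439, 492, 535, 535, 535, 586, 586
The 3 values of 535 occupy positions 8–10 → each gets rank 8.
The 2 values of 586 occupy positions 11–12 → each gets rank 11.
Batch X values → pooled ranks: 535→8, 431→5, 586→11, 439→6, 411→4, 334→3
Mean rank = (8 + 5 + 11 + 6 + 4 + 3) / 6 = 6.17

6.17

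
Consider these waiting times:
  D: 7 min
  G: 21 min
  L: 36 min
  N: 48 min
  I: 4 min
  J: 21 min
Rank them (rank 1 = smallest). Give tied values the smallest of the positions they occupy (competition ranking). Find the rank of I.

Sorted (ascending): 4, 7, 21, 21, 36, 48
The 2 values of 21 occupy positions 3–4 → each gets rank 3.
I has value 4 min → rank 1.

1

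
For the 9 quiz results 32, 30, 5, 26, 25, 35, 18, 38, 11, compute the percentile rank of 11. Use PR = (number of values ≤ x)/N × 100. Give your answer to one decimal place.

22.2

N = 9.
Strictly below 11: 1. Equal to 11: 1.
PR = 2/9 × 100 = 22.2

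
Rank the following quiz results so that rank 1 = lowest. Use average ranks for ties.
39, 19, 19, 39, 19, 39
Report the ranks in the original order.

5, 2, 2, 5, 2, 5

Sorted (ascending): 19, 19, 19, 39, 39, 39
The 3 values of 19 occupy positions 1–3 → average rank 2.
The 3 values of 39 occupy positions 4–6 → average rank 5.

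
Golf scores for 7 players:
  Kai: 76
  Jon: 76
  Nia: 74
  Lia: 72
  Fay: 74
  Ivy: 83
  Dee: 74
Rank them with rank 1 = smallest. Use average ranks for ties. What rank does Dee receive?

3

Sorted (ascending): 72, 74, 74, 74, 76, 76, 83
The 3 values of 74 occupy positions 2–4 → average rank 3.
The 2 values of 76 occupy positions 5–6 → average rank (5+6)/2 = 5.5.
Dee has value 74 → rank 3.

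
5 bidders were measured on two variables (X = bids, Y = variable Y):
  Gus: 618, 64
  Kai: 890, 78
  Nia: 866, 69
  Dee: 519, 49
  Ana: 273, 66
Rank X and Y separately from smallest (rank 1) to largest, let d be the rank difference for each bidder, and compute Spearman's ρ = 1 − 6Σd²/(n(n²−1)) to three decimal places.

Ranks of variable 1: 3, 5, 4, 2, 1
Ranks of variable 2: 2, 5, 4, 1, 3
d = r₁ − r₂: 1, 0, 0, 1, -2
d²: 1, 0, 0, 1, 4; Σd² = 6
ρ = 1 − 6·6/(5·24) = 1 − 36/120 = 0.700

0.700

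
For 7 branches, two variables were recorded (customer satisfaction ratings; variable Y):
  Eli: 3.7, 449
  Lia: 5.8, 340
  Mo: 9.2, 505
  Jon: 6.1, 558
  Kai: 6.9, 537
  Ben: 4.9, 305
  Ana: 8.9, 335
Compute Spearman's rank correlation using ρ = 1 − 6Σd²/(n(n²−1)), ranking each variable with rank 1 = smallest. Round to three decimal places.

0.286

Ranks of variable 1: 1, 3, 7, 4, 5, 2, 6
Ranks of variable 2: 4, 3, 5, 7, 6, 1, 2
d = r₁ − r₂: -3, 0, 2, -3, -1, 1, 4
d²: 9, 0, 4, 9, 1, 1, 16; Σd² = 40
ρ = 1 − 6·40/(7·48) = 1 − 240/336 = 0.286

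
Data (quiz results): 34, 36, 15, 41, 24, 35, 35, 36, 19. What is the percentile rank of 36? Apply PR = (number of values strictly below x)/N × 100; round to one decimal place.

N = 9.
Strictly below 36: 6. Equal to 36: 2.
PR = 6/9 × 100 = 66.7

66.7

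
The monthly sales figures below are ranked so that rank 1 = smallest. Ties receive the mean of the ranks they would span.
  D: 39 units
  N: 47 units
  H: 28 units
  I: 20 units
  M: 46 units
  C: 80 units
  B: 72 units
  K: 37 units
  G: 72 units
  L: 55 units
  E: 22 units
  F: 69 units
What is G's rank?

Sorted (ascending): 20, 22, 28, 37, 39, 46, 47, 55, 69, 72, 72, 80
The 2 values of 72 occupy positions 10–11 → average rank (10+11)/2 = 10.5.
G has value 72 units → rank 10.5.

10.5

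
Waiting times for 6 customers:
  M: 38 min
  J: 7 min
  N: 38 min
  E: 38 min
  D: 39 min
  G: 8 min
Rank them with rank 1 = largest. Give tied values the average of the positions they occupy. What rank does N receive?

Sorted (descending): 39, 38, 38, 38, 8, 7
The 3 values of 38 occupy positions 2–4 → average rank 3.
N has value 38 min → rank 3.

3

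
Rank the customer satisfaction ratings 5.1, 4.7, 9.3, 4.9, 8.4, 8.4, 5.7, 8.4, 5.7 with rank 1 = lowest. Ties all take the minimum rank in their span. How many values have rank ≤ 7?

8

Sorted (ascending): 4.7, 4.9, 5.1, 5.7, 5.7, 8.4, 8.4, 8.4, 9.3
The 2 values of 5.7 occupy positions 4–5 → each gets rank 4.
The 3 values of 8.4 occupy positions 6–8 → each gets rank 6.
Ranks ≤ 7: {1, 2, 3, 4, 4, 6, 6, 6} → 8 values.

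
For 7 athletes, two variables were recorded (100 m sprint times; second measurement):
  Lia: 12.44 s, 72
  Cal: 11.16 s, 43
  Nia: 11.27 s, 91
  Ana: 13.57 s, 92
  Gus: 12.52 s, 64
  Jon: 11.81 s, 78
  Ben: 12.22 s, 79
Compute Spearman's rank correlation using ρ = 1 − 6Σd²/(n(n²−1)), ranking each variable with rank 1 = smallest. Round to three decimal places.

Ranks of variable 1: 5, 1, 2, 7, 6, 3, 4
Ranks of variable 2: 3, 1, 6, 7, 2, 4, 5
d = r₁ − r₂: 2, 0, -4, 0, 4, -1, -1
d²: 4, 0, 16, 0, 16, 1, 1; Σd² = 38
ρ = 1 − 6·38/(7·48) = 1 − 228/336 = 0.321

0.321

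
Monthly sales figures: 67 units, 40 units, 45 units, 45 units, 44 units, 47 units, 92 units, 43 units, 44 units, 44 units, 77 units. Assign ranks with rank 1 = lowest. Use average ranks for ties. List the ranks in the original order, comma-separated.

Sorted (ascending): 40, 43, 44, 44, 44, 45, 45, 47, 67, 77, 92
The 3 values of 44 occupy positions 3–5 → average rank 4.
The 2 values of 45 occupy positions 6–7 → average rank (6+7)/2 = 6.5.

9, 1, 6.5, 6.5, 4, 8, 11, 2, 4, 4, 10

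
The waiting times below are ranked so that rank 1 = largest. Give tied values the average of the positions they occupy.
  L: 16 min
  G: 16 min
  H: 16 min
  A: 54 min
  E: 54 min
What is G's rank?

4

Sorted (descending): 54, 54, 16, 16, 16
The 2 values of 54 occupy positions 1–2 → average rank (1+2)/2 = 1.5.
The 3 values of 16 occupy positions 3–5 → average rank 4.
G has value 16 min → rank 4.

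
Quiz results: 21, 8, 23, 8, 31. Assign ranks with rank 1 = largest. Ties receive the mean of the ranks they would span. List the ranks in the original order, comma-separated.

Sorted (descending): 31, 23, 21, 8, 8
The 2 values of 8 occupy positions 4–5 → average rank (4+5)/2 = 4.5.

3, 4.5, 2, 4.5, 1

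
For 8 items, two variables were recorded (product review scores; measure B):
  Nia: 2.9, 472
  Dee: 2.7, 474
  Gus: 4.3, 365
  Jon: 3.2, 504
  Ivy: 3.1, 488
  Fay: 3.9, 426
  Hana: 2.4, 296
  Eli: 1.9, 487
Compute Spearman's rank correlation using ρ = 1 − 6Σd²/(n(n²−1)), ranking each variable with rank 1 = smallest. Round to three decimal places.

-0.071

Ranks of variable 1: 4, 3, 8, 6, 5, 7, 2, 1
Ranks of variable 2: 4, 5, 2, 8, 7, 3, 1, 6
d = r₁ − r₂: 0, -2, 6, -2, -2, 4, 1, -5
d²: 0, 4, 36, 4, 4, 16, 1, 25; Σd² = 90
ρ = 1 − 6·90/(8·63) = 1 − 540/504 = -0.071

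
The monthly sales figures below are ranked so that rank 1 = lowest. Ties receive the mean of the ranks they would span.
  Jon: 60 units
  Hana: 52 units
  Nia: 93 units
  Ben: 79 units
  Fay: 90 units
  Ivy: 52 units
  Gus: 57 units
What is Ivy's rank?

1.5

Sorted (ascending): 52, 52, 57, 60, 79, 90, 93
The 2 values of 52 occupy positions 1–2 → average rank (1+2)/2 = 1.5.
Ivy has value 52 units → rank 1.5.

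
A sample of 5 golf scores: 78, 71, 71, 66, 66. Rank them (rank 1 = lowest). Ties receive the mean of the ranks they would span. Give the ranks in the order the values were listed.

5, 3.5, 3.5, 1.5, 1.5

Sorted (ascending): 66, 66, 71, 71, 78
The 2 values of 66 occupy positions 1–2 → average rank (1+2)/2 = 1.5.
The 2 values of 71 occupy positions 3–4 → average rank (3+4)/2 = 3.5.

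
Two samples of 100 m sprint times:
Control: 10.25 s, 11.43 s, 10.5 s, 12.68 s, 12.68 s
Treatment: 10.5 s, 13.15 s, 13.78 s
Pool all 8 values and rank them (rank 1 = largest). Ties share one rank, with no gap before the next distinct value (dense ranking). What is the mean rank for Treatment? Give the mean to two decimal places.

Sorted (descending): 13.78, 13.15, 12.68, 12.68, 11.43, 10.5, 10.5, 10.25
The 2 values of 12.68 share dense rank 3.
The 2 values of 10.5 share dense rank 5.
Remaining distinct values take the next consecutive integers.
Treatment values → pooled ranks: 10.5→5, 13.15→2, 13.78→1
Mean rank = (5 + 2 + 1) / 3 = 2.67

2.67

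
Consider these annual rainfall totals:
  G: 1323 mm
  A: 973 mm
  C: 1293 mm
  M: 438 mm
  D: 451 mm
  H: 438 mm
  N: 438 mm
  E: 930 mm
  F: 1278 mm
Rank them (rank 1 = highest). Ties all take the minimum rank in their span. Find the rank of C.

Sorted (descending): 1323, 1293, 1278, 973, 930, 451, 438, 438, 438
The 3 values of 438 occupy positions 7–9 → each gets rank 7.
C has value 1293 mm → rank 2.

2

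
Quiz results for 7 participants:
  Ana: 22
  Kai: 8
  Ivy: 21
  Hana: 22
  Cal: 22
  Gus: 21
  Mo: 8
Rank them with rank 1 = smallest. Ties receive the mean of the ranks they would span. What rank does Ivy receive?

3.5

Sorted (ascending): 8, 8, 21, 21, 22, 22, 22
The 2 values of 8 occupy positions 1–2 → average rank (1+2)/2 = 1.5.
The 2 values of 21 occupy positions 3–4 → average rank (3+4)/2 = 3.5.
The 3 values of 22 occupy positions 5–7 → average rank 6.
Ivy has value 21 → rank 3.5.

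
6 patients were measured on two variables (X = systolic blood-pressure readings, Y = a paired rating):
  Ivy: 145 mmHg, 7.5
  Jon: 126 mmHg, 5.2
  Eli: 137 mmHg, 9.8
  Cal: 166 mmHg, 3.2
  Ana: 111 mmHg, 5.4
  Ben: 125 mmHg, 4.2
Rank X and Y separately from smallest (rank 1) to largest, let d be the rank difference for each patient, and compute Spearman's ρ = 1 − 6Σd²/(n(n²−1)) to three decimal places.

Ranks of variable 1: 5, 3, 4, 6, 1, 2
Ranks of variable 2: 5, 3, 6, 1, 4, 2
d = r₁ − r₂: 0, 0, -2, 5, -3, 0
d²: 0, 0, 4, 25, 9, 0; Σd² = 38
ρ = 1 − 6·38/(6·35) = 1 − 228/210 = -0.086

-0.086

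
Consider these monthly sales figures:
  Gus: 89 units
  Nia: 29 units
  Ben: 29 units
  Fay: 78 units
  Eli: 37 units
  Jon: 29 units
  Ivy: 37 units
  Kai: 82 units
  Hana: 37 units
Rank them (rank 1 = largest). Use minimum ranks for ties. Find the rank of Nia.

Sorted (descending): 89, 82, 78, 37, 37, 37, 29, 29, 29
The 3 values of 37 occupy positions 4–6 → each gets rank 4.
The 3 values of 29 occupy positions 7–9 → each gets rank 7.
Nia has value 29 units → rank 7.

7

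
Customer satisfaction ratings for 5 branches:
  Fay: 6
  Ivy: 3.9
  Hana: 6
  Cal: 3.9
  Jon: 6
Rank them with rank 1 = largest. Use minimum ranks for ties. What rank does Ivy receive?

4

Sorted (descending): 6, 6, 6, 3.9, 3.9
The 3 values of 6 occupy positions 1–3 → each gets rank 1.
The 2 values of 3.9 occupy positions 4–5 → each gets rank 4.
Ivy has value 3.9 → rank 4.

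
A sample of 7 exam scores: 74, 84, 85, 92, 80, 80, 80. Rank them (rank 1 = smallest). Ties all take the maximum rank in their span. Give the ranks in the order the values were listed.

1, 5, 6, 7, 4, 4, 4

Sorted (ascending): 74, 80, 80, 80, 84, 85, 92
The 3 values of 80 occupy positions 2–4 → each gets rank 4.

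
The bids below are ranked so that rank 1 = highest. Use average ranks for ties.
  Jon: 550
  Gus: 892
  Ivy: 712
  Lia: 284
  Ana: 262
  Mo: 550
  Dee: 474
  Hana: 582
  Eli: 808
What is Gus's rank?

1

Sorted (descending): 892, 808, 712, 582, 550, 550, 474, 284, 262
The 2 values of 550 occupy positions 5–6 → average rank (5+6)/2 = 5.5.
Gus has value 892 → rank 1.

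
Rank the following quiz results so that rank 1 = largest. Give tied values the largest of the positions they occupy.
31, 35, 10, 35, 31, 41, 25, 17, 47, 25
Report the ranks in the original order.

Sorted (descending): 47, 41, 35, 35, 31, 31, 25, 25, 17, 10
The 2 values of 35 occupy positions 3–4 → each gets rank 4.
The 2 values of 31 occupy positions 5–6 → each gets rank 6.
The 2 values of 25 occupy positions 7–8 → each gets rank 8.

6, 4, 10, 4, 6, 2, 8, 9, 1, 8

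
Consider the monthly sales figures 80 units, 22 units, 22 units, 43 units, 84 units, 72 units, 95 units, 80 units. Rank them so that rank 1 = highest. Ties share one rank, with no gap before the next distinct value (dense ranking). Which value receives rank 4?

72

Sorted (descending): 95, 84, 80, 80, 72, 43, 22, 22
The 2 values of 80 share dense rank 3.
The 2 values of 22 share dense rank 6.
Remaining distinct values take the next consecutive integers.
Rank 4 → value 72.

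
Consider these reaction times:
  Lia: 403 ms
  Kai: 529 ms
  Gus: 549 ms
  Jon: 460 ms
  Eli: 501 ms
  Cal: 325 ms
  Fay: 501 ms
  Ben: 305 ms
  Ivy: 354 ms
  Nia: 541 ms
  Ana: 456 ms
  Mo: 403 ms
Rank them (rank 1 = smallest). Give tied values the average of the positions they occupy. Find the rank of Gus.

Sorted (ascending): 305, 325, 354, 403, 403, 456, 460, 501, 501, 529, 541, 549
The 2 values of 403 occupy positions 4–5 → average rank (4+5)/2 = 4.5.
The 2 values of 501 occupy positions 8–9 → average rank (8+9)/2 = 8.5.
Gus has value 549 ms → rank 12.

12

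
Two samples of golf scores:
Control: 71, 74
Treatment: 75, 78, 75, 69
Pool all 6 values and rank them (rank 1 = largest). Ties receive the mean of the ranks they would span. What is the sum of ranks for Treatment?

Sorted (descending): 78, 75, 75, 74, 71, 69
The 2 values of 75 occupy positions 2–3 → average rank (2+3)/2 = 2.5.
Treatment values → pooled ranks: 75→2.5, 78→1, 75→2.5, 69→6
Rank sum = 2.5 + 1 + 2.5 + 6 = 12

12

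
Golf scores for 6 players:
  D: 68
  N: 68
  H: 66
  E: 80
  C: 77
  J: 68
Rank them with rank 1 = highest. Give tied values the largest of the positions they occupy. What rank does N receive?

Sorted (descending): 80, 77, 68, 68, 68, 66
The 3 values of 68 occupy positions 3–5 → each gets rank 5.
N has value 68 → rank 5.

5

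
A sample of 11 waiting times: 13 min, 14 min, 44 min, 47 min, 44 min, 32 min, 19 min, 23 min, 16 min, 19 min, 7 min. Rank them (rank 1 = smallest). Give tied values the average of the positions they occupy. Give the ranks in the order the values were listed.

2, 3, 9.5, 11, 9.5, 8, 5.5, 7, 4, 5.5, 1

Sorted (ascending): 7, 13, 14, 16, 19, 19, 23, 32, 44, 44, 47
The 2 values of 19 occupy positions 5–6 → average rank (5+6)/2 = 5.5.
The 2 values of 44 occupy positions 9–10 → average rank (9+10)/2 = 9.5.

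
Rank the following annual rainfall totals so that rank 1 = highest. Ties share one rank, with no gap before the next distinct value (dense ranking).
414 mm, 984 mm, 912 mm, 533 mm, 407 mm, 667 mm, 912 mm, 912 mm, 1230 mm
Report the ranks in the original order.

Sorted (descending): 1230, 984, 912, 912, 912, 667, 533, 414, 407
The 3 values of 912 share dense rank 3.
Remaining distinct values take the next consecutive integers.

6, 2, 3, 5, 7, 4, 3, 3, 1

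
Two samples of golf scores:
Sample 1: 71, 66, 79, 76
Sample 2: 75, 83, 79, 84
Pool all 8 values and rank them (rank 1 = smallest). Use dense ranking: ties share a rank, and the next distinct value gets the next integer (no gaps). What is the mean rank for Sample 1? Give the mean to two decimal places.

Sorted (ascending): 66, 71, 75, 76, 79, 79, 83, 84
The 2 values of 79 share dense rank 5.
Remaining distinct values take the next consecutive integers.
Sample 1 values → pooled ranks: 71→2, 66→1, 79→5, 76→4
Mean rank = (2 + 1 + 5 + 4) / 4 = 3.00

3.00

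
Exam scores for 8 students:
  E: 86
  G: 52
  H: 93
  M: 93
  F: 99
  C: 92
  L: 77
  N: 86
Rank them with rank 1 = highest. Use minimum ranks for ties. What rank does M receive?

Sorted (descending): 99, 93, 93, 92, 86, 86, 77, 52
The 2 values of 93 occupy positions 2–3 → each gets rank 2.
The 2 values of 86 occupy positions 5–6 → each gets rank 5.
M has value 93 → rank 2.

2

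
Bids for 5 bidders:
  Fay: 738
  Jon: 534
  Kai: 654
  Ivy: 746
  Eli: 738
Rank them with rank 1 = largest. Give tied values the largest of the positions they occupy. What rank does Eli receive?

Sorted (descending): 746, 738, 738, 654, 534
The 2 values of 738 occupy positions 2–3 → each gets rank 3.
Eli has value 738 → rank 3.

3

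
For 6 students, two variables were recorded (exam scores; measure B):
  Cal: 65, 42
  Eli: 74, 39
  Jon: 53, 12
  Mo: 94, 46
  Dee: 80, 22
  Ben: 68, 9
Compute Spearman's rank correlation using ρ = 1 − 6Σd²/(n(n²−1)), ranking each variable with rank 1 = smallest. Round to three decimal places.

Ranks of variable 1: 2, 4, 1, 6, 5, 3
Ranks of variable 2: 5, 4, 2, 6, 3, 1
d = r₁ − r₂: -3, 0, -1, 0, 2, 2
d²: 9, 0, 1, 0, 4, 4; Σd² = 18
ρ = 1 − 6·18/(6·35) = 1 − 108/210 = 0.486

0.486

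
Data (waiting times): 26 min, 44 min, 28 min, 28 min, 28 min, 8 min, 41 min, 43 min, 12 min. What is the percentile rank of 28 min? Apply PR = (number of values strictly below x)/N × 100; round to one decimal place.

33.3

N = 9.
Strictly below 28: 3. Equal to 28: 3.
PR = 3/9 × 100 = 33.3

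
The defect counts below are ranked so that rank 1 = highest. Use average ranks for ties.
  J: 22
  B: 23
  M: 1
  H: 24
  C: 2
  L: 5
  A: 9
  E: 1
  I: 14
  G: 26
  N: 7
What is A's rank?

6

Sorted (descending): 26, 24, 23, 22, 14, 9, 7, 5, 2, 1, 1
The 2 values of 1 occupy positions 10–11 → average rank (10+11)/2 = 10.5.
A has value 9 → rank 6.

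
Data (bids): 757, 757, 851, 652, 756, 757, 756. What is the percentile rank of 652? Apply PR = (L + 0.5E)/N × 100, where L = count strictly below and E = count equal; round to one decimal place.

N = 7.
Strictly below 652: 0. Equal to 652: 1.
PR = (0 + 0.5·1)/7 × 100 = 7.1

7.1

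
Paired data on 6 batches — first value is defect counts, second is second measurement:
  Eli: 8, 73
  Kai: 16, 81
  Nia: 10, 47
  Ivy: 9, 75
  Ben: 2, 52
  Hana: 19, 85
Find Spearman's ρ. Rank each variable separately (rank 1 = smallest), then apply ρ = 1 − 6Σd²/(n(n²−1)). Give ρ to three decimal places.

0.657

Ranks of variable 1: 2, 5, 4, 3, 1, 6
Ranks of variable 2: 3, 5, 1, 4, 2, 6
d = r₁ − r₂: -1, 0, 3, -1, -1, 0
d²: 1, 0, 9, 1, 1, 0; Σd² = 12
ρ = 1 − 6·12/(6·35) = 1 − 72/210 = 0.657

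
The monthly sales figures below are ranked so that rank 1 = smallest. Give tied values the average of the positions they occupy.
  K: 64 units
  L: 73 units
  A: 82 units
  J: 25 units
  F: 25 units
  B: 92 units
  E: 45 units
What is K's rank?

Sorted (ascending): 25, 25, 45, 64, 73, 82, 92
The 2 values of 25 occupy positions 1–2 → average rank (1+2)/2 = 1.5.
K has value 64 units → rank 4.

4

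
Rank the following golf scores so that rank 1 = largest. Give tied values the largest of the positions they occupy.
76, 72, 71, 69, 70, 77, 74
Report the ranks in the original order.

2, 4, 5, 7, 6, 1, 3

Sorted (descending): 77, 76, 74, 72, 71, 70, 69
No ties — each value takes its position as its rank.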